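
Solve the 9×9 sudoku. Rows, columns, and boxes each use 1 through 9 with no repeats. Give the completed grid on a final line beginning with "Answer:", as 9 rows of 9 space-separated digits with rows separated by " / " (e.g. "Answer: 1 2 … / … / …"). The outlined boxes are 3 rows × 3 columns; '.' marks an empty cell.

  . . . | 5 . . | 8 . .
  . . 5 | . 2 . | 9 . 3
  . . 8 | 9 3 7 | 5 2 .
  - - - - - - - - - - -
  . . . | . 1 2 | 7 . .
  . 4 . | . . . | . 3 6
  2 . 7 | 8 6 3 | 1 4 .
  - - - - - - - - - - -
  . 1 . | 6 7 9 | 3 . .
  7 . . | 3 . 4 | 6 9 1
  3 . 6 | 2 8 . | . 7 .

Step 1. [r3c1∈{1,4,6}] row 3 places 1 nowhere but r3c1 ⇒ r3c1=1.
Step 2. [r3c2∈{6}] nothing but 6 survives at r3c2. So r3c2=6.
Step 3. [r5c1∈{5,8,9}] row 5 places 8 nowhere but r5c1 ⇒ r5c1=8.
Step 4. [r2c1∈{4}] only 4 remains possible at r2c1. So r2c1=4.
Step 5. [r7c1∈{5}] nothing but 5 survives at r7c1 ⇒ r7c1=5.
Step 6. [r4c8∈{5,8}] across col 8, 5 lands solely at r4c8 ⇒ r4c8=5.
Step 7. [r2c4∈{1}] only 1 remains possible at r2c4, so r2c4=1.
Step 8. [r3c9∈{4}] r3c9 is down to just 4. So r3c9=4.
Step 9. [r8c3∈{2}] r8c3's peers cover all but 2. So r8c3=2.
Step 10. [r9c2∈{9}] only 9 remains possible at r9c2 ⇒ r9c2=9.
Step 11. [r4c9∈{8,9}] in row 4, 8 fits only at r4c9. So r4c9=8.
Step 12. [r1c6∈{6}] r1c6's peers cover all but 6, so r1c6=6.
Step 13. [r1c2∈{2,3,7}] across row 1, 2 lands solely at r1c2 ⇒ r1c2=2.
Step 14. [r8c5∈{5}] nothing but 5 survives at r8c5. So r8c5=5.
Step 15. [r1c1∈{9}] nothing but 9 survives at r1c1. So r1c1=9.
Step 16. [r4c3∈{3,9}] row 4 places 9 nowhere but r4c3 ⇒ r4c3=9.
Step 17. [r9c7∈{4}] r9c7 is down to just 4 ⇒ r9c7=4.
Step 18. [r5c3∈{1}] r5c3 has the single candidate 1 ⇒ r5c3=1.
Step 19. [r5c4∈{7}] nothing but 7 survives at r5c4. So r5c4=7.
Step 20. [r1c9∈{7}] only 7 remains possible at r1c9. So r1c9=7.
Step 21. [r4c4∈{4}] r4c4 has the single candidate 4. So r4c4=4.
Step 22. [r9c6∈{1}] r9c6 has the single candidate 1. So r9c6=1.
Step 23. [r5c5∈{9}] only 9 remains possible at r5c5. So r5c5=9.
Step 24. [r7c9∈{2}] r7c9's peers cover all but 2, so r7c9=2.
Step 25. [r5c6∈{5}] only 5 remains possible at r5c6 ⇒ r5c6=5.
Step 26. [r1c3∈{3}] only 3 remains possible at r1c3. So r1c3=3.
Step 27. [r9c9∈{5}] only 5 remains possible at r9c9. So r9c9=5.
Step 28. [r4c1∈{6}] r4c1's peers cover all but 6, so r4c1=6.
Step 29. [r4c2∈{3}] nothing but 3 survives at r4c2 ⇒ r4c2=3.
Step 30. [r2c2∈{7}] r2c2 is down to just 7, so r2c2=7.
Step 31. [r8c2∈{8}] only 8 remains possible at r8c2, so r8c2=8.
Step 32. [r7c3∈{4}] only 4 remains possible at r7c3, so r7c3=4.
Step 33. [r7c8∈{8}] r7c8 has the single candidate 8, so r7c8=8.
Step 34. [r6c2∈{5}] r6c2 is down to just 5 ⇒ r6c2=5.
Step 35. [r1c8∈{1}] r1c8 has the single candidate 1 ⇒ r1c8=1.
Step 36. [r5c7∈{2}] r5c7 has the single candidate 2, so r5c7=2.
Step 37. [r6c9∈{9}] r6c9 has the single candidate 9. So r6c9=9.
Step 38. [r1c5∈{4}] only 4 remains possible at r1c5, so r1c5=4.
Step 39. [r2c8∈{6}] nothing but 6 survives at r2c8 ⇒ r2c8=6.
Step 40. [r2c6∈{8}] r2c6's peers cover all but 8. So r2c6=8.

Answer: 9 2 3 5 4 6 8 1 7 / 4 7 5 1 2 8 9 6 3 / 1 6 8 9 3 7 5 2 4 / 6 3 9 4 1 2 7 5 8 / 8 4 1 7 9 5 2 3 6 / 2 5 7 8 6 3 1 4 9 / 5 1 4 6 7 9 3 8 2 / 7 8 2 3 5 4 6 9 1 / 3 9 6 2 8 1 4 7 5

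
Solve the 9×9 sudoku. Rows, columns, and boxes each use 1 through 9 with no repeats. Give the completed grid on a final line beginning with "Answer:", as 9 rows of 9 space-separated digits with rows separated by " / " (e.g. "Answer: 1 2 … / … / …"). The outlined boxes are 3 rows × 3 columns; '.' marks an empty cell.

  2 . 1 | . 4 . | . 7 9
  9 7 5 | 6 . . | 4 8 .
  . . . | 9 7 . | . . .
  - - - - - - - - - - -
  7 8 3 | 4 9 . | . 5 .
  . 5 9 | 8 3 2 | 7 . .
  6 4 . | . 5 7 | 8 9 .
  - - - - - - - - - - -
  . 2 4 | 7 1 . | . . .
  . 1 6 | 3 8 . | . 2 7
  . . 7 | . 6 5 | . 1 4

Step 1. [r6c9∈{1,2,3}] row 6 places 3 nowhere but r6c9. So r6c9=3.
Step 2. [r4c6∈{1,6}] in col 6, 6 fits only at r4c6 ⇒ r4c6=6.
Step 3. [r7c9∈{5,6,8}] in col 9, 8 fits only at r7c9, so r7c9=8.
Step 4. [r3c9∈{1,2,5,6}] r3c9 is the only open cell in col 9 admitting 5, so r3c9=5.
Step 5. [r3c7∈{1,2,3,6}] across row 3, 2 lands solely at r3c7. So r3c7=2.
Step 6. [r2c6∈{1,3}] across row 2, 3 lands solely at r2c6 ⇒ r2c6=3.
Step 7. [r3c3∈{8}] r3c3 has the single candidate 8, so r3c3=8.
Step 8. [r5c9∈{1,6}] across col 9, 6 lands solely at r5c9 ⇒ r5c9=6.
Step 9. [r9c2∈{3,9}] in col 2, 9 fits only at r9c2, so r9c2=9.
Step 10. [r9c7∈{3}] r9c7 has the single candidate 3, so r9c7=3.
Step 11. [r3c8∈{3,6}] 3 has one home in col 8: r3c8, so r3c8=3.
Step 12. [r8c1∈{5}] r8c1's peers cover all but 5. So r8c1=5.
Step 13. [r7c7∈{5,6,9}] across row 7, 5 lands solely at r7c7. So r7c7=5.
Step 14. [r2c9∈{1}] r2c9's peers cover all but 1. So r2c9=1.
Step 15. [r7c6∈{9}] only 9 remains possible at r7c6 ⇒ r7c6=9.
Step 16. [r1c7∈{6}] nothing but 6 survives at r1c7, so r1c7=6.
Step 17. [r1c6∈{8}] nothing but 8 survives at r1c6, so r1c6=8.
Step 18. [r6c4∈{1}] nothing but 1 survives at r6c4 ⇒ r6c4=1.
Step 19. [r1c4∈{5}] r1c4 is down to just 5, so r1c4=5.
Step 20. [r9c1∈{8}] r9c1 is down to just 8 ⇒ r9c1=8.
Step 21. [r3c6∈{1}] r3c6 is down to just 1 ⇒ r3c6=1.
Step 22. [r7c1∈{3}] r7c1's peers cover all but 3, so r7c1=3.
Step 23. [r4c9∈{2}] r4c9 is down to just 2. So r4c9=2.
Step 24. [r7c8∈{6}] r7c8 is down to just 6, so r7c8=6.
Step 25. [r5c8∈{4}] nothing but 4 survives at r5c8 ⇒ r5c8=4.
Step 26. [r2c5∈{2}] r2c5's peers cover all but 2. So r2c5=2.
Step 27. [r8c6∈{4}] r8c6's peers cover all but 4 ⇒ r8c6=4.
Step 28. [r3c2∈{6}] r3c2 is down to just 6 ⇒ r3c2=6.
Step 29. [r3c1∈{4}] r3c1's peers cover all but 4, so r3c1=4.
Step 30. [r9c4∈{2}] r9c4's peers cover all but 2. So r9c4=2.
Step 31. [r8c7∈{9}] r8c7 is down to just 9 ⇒ r8c7=9.
Step 32. [r5c1∈{1}] r5c1 is down to just 1, so r5c1=1.
Step 33. [r4c7∈{1}] r4c7's peers cover all but 1. So r4c7=1.
Step 34. [r6c3∈{2}] r6c3 is down to just 2 ⇒ r6c3=2.
Step 35. [r1c2∈{3}] only 3 remains possible at r1c2 ⇒ r1c2=3.

Answer: 2 3 1 5 4 8 6 7 9 / 9 7 5 6 2 3 4 8 1 / 4 6 8 9 7 1 2 3 5 / 7 8 3 4 9 6 1 5 2 / 1 5 9 8 3 2 7 4 6 / 6 4 2 1 5 7 8 9 3 / 3 2 4 7 1 9 5 6 8 / 5 1 6 3 8 4 9 2 7 / 8 9 7 2 6 5 3 1 4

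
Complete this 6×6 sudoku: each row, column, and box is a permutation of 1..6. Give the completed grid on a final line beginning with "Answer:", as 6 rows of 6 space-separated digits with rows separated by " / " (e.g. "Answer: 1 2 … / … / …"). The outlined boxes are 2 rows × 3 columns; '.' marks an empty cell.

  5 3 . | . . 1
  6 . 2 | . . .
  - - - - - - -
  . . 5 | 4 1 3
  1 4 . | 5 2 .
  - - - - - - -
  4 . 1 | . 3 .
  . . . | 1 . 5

Step 1. [r3c2∈{2,6}] across row 3, 6 lands solely at r3c2, so r3c2=6.
Step 2. [r5c6∈{2,6}] r5c6 is the only open cell in col 6 admitting 2. So r5c6=2.
Step 3. [r6c5∈{4,6}] 4 has one home in row 6: r6c5 ⇒ r6c5=4.
Step 4. [r6c1∈{2,3}] 3 has one home in col 1: r6c1. So r6c1=3.
Step 5. [r5c4∈{6}] nothing but 6 survives at r5c4. So r5c4=6.
Step 6. [r4c6∈{6}] only 6 remains possible at r4c6, so r4c6=6.
Step 7. [r1c3∈{4}] r1c3 is down to just 4. So r1c3=4.
Step 8. [r2c5∈{5}] nothing but 5 survives at r2c5 ⇒ r2c5=5.
Step 9. [r5c2∈{5}] r5c2 is down to just 5, so r5c2=5.
Step 10. [r2c2∈{1}] only 1 remains possible at r2c2 ⇒ r2c2=1.
Step 11. [r4c3∈{3}] nothing but 3 survives at r4c3, so r4c3=3.
Step 12. [r3c1∈{2}] r3c1's peers cover all but 2 ⇒ r3c1=2.
Step 13. [r1c5∈{6}] nothing but 6 survives at r1c5. So r1c5=6.
Step 14. [r6c2∈{2}] r6c2 is down to just 2 ⇒ r6c2=2.
Step 15. [r2c4∈{3}] r2c4 has the single candidate 3, so r2c4=3.
Step 16. [r1c4∈{2}] nothing but 2 survives at r1c4, so r1c4=2.
Step 17. [r6c3∈{6}] r6c3 has the single candidate 6, so r6c3=6.
Step 18. [r2c6∈{4}] only 4 remains possible at r2c6. So r2c6=4.

Answer: 5 3 4 2 6 1 / 6 1 2 3 5 4 / 2 6 5 4 1 3 / 1 4 3 5 2 6 / 4 5 1 6 3 2 / 3 2 6 1 4 5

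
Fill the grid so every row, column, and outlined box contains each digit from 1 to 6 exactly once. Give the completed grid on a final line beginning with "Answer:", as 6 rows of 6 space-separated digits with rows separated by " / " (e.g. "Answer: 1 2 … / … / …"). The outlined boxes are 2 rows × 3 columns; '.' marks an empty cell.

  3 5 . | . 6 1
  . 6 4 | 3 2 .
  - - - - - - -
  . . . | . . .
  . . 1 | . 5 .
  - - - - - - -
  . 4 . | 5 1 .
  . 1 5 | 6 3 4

Step 1. [r6c1∈{2}] r6c1's peers cover all but 2 ⇒ r6c1=2.
Step 2. [r5c1∈{6}] only 6 remains possible at r5c1, so r5c1=6.
Step 3. [r3c5∈{4}] only 4 remains possible at r3c5 ⇒ r3c5=4.
Step 4. [r4c4∈{2}] only 2 remains possible at r4c4 ⇒ r4c4=2.
Step 5. [r3c3∈{2,3,6}] across col 3, 6 lands solely at r3c3 ⇒ r3c3=6.
Step 6. [r3c6∈{3}] r3c6 is down to just 3 ⇒ r3c6=3.
Step 7. [r1c3∈{2}] nothing but 2 survives at r1c3. So r1c3=2.
Step 8. [r5c3∈{3}] only 3 remains possible at r5c3 ⇒ r5c3=3.
Step 9. [r5c6∈{2}] only 2 remains possible at r5c6. So r5c6=2.
Step 10. [r2c1∈{1}] r2c1 has the single candidate 1. So r2c1=1.
Step 11. [r3c1∈{5}] nothing but 5 survives at r3c1 ⇒ r3c1=5.
Step 12. [r3c2∈{2}] nothing but 2 survives at r3c2, so r3c2=2.
Step 13. [r3c4∈{1}] nothing but 1 survives at r3c4 ⇒ r3c4=1.
Step 14. [r1c4∈{4}] r1c4 has the single candidate 4, so r1c4=4.
Step 15. [r4c1∈{4}] r4c1's peers cover all but 4. So r4c1=4.
Step 16. [r2c6∈{5}] r2c6's peers cover all but 5. So r2c6=5.
Step 17. [r4c2∈{3}] r4c2 has the single candidate 3 ⇒ r4c2=3.
Step 18. [r4c6∈{6}] only 6 remains possible at r4c6. So r4c6=6.

Answer: 3 5 2 4 6 1 / 1 6 4 3 2 5 / 5 2 6 1 4 3 / 4 3 1 2 5 6 / 6 4 3 5 1 2 / 2 1 5 6 3 4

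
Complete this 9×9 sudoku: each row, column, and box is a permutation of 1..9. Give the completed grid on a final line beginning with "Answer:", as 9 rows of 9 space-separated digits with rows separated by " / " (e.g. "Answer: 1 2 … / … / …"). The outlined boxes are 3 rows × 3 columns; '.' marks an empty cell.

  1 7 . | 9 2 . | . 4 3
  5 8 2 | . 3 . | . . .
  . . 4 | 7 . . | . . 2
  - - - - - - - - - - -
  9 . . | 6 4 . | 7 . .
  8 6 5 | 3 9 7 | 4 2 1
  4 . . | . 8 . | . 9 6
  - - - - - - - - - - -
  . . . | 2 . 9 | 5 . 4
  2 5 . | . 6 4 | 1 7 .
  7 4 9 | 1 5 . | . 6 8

Step 1. [r8c3∈{3,8}] 3 has one home in row 8: r8c3, so r8c3=3.
Step 2. [r1c6∈{5,6,8}] 5 has one home in row 1: r1c6. So r1c6=5.
Step 3. [r4c3∈{1}] nothing but 1 survives at r4c3, so r4c3=1.
Step 4. [r3c6∈{1,6,8}] 8 has one home in col 6: r3c6 ⇒ r3c6=8.
Step 5. [r6c7∈{3}] r6c7 is down to just 3, so r6c7=3.
Step 6. [r1c3∈{6}] only 6 remains possible at r1c3, so r1c3=6.
Step 7. [r3c5∈{1}] only 1 remains possible at r3c5, so r3c5=1.
Step 8. [r4c2∈{2,3}] 3 has one home in row 4: r4c2 ⇒ r4c2=3.
Step 9. [r3c7∈{6,9}] r3c7 is the only open cell in row 3 admitting 6. So r3c7=6.
Step 10. [r2c7∈{9}] r2c7 has the single candidate 9, so r2c7=9.
Step 11. [r6c6∈{1,2}] in row 6, 1 fits only at r6c6 ⇒ r6c6=1.
Step 12. [r3c8∈{5}] r3c8 is down to just 5. So r3c8=5.
Step 13. [r2c4∈{4}] r2c4 has the single candidate 4, so r2c4=4.
Step 14. [r8c9∈{9}] r8c9 has the single candidate 9. So r8c9=9.
Step 15. [r2c6∈{6}] r2c6's peers cover all but 6 ⇒ r2c6=6.
Step 16. [r9c6∈{3}] r9c6 has the single candidate 3, so r9c6=3.
Step 17. [r3c2∈{9}] r3c2's peers cover all but 9. So r3c2=9.
Step 18. [r2c9∈{7}] r2c9 is down to just 7, so r2c9=7.
Step 19. [r6c4∈{5}] nothing but 5 survives at r6c4 ⇒ r6c4=5.
Step 20. [r8c4∈{8}] r8c4 has the single candidate 8. So r8c4=8.
Step 21. [r7c3∈{8}] r7c3's peers cover all but 8. So r7c3=8.
Step 22. [r4c6∈{2}] only 2 remains possible at r4c6. So r4c6=2.
Step 23. [r6c3∈{7}] r6c3 has the single candidate 7, so r6c3=7.
Step 24. [r7c5∈{7}] r7c5 has the single candidate 7. So r7c5=7.
Step 25. [r7c2∈{1}] r7c2 is down to just 1. So r7c2=1.
Step 26. [r3c1∈{3}] r3c1 has the single candidate 3, so r3c1=3.
Step 27. [r2c8∈{1}] r2c8's peers cover all but 1. So r2c8=1.
Step 28. [r4c8∈{8}] only 8 remains possible at r4c8, so r4c8=8.
Step 29. [r4c9∈{5}] only 5 remains possible at r4c9 ⇒ r4c9=5.
Step 30. [r6c2∈{2}] r6c2 is down to just 2. So r6c2=2.
Step 31. [r1c7∈{8}] r1c7 is down to just 8. So r1c7=8.
Step 32. [r7c1∈{6}] r7c1 has the single candidate 6, so r7c1=6.
Step 33. [r7c8∈{3}] r7c8 has the single candidate 3, so r7c8=3.
Step 34. [r9c7∈{2}] r9c7 has the single candidate 2, so r9c7=2.

Answer: 1 7 6 9 2 5 8 4 3 / 5 8 2 4 3 6 9 1 7 / 3 9 4 7 1 8 6 5 2 / 9 3 1 6 4 2 7 8 5 / 8 6 5 3 9 7 4 2 1 / 4 2 7 5 8 1 3 9 6 / 6 1 8 2 7 9 5 3 4 / 2 5 3 8 6 4 1 7 9 / 7 4 9 1 5 3 2 6 8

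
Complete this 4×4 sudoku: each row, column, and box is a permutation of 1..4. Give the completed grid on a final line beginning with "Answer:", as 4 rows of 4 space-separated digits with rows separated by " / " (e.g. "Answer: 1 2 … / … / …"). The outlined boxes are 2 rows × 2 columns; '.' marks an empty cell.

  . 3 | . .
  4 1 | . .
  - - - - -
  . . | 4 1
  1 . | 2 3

Step 1. [r1c1∈{2}] r1c1 is down to just 2. So r1c1=2.
Step 2. [r1c4∈{4}] only 4 remains possible at r1c4, so r1c4=4.
Step 3. [r2c4∈{2}] only 2 remains possible at r2c4. So r2c4=2.
Step 4. [r2c3∈{3}] only 3 remains possible at r2c3. So r2c3=3.
Step 5. [r1c3∈{1}] r1c3 has the single candidate 1, so r1c3=1.
Step 6. [r3c1∈{3}] r3c1's peers cover all but 3 ⇒ r3c1=3.
Step 7. [r3c2∈{2}] r3c2's peers cover all but 2, so r3c2=2.
Step 8. [r4c2∈{4}] nothing but 4 survives at r4c2. So r4c2=4.

Answer: 2 3 1 4 / 4 1 3 2 / 3 2 4 1 / 1 4 2 3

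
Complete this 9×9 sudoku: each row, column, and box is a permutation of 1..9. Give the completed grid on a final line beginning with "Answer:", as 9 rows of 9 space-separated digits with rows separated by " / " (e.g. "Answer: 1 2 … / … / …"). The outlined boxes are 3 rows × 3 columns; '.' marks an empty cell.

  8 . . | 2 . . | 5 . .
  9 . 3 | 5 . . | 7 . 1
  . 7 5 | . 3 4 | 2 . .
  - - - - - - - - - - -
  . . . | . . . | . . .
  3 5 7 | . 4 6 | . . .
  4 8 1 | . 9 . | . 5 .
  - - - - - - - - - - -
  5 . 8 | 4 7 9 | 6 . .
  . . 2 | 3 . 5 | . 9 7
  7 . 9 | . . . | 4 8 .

Step 1. [r4c8∈{1,2,3,4,6,7}] across col 8, 7 lands solely at r4c8. So r4c8=7.
Step 2. [r3c8∈{6}] r3c8 has the single candidate 6 ⇒ r3c8=6.
Step 3. [r8c7∈{1}] nothing but 1 survives at r8c7, so r8c7=1.
Step 4. [r4c9∈{2,3,4,6,8,9}] in row 4, 4 fits only at r4c9 ⇒ r4c9=4.
Step 5. [r9c4∈{1,6}] 6 has one home in col 4: r9c4 ⇒ r9c4=6.
Step 6. [r4c1∈{2,6}] 2 has one home in col 1: r4c1. So r4c1=2.
Step 7. [r1c3∈{4,6}] in col 3, 4 fits only at r1c3 ⇒ r1c3=4.
Step 8. [r6c6∈{2,3,7}] across box 5, 2 lands solely at r6c6. So r6c6=2.
Step 9. [r9c6∈{1}] nothing but 1 survives at r9c6. So r9c6=1.
Step 10. [r1c9∈{3,9}] 9 has one home in row 1: r1c9, so r1c9=9.
Step 11. [r2c6∈{8}] r2c6 has the single candidate 8. So r2c6=8.
Step 12. [r7c2∈{1,3}] r7c2 is the only open cell in row 7 admitting 1 ⇒ r7c2=1.
Step 13. [r1c2∈{6}] r1c2's peers cover all but 6. So r1c2=6.
Step 14. [r4c5∈{1,5,8}] 5 has one home in row 4: r4c5. So r4c5=5.
Step 15. [r4c4∈{1,8}] across row 4, 1 lands solely at r4c4 ⇒ r4c4=1.
Step 16. [r4c7∈{3,8,9}] in row 4, 8 fits only at r4c7 ⇒ r4c7=8.
Step 17. [r5c9∈{2}] nothing but 2 survives at r5c9 ⇒ r5c9=2.
Step 18. [r7c9∈{3}] r7c9 has the single candidate 3. So r7c9=3.
Step 19. [r5c8∈{1}] r5c8 is down to just 1, so r5c8=1.
Step 20. [r2c5∈{6}] r2c5 has the single candidate 6, so r2c5=6.
Step 21. [r6c4∈{7}] r6c4 is down to just 7, so r6c4=7.
Step 22. [r1c6∈{7}] r1c6's peers cover all but 7. So r1c6=7.
Step 23. [r9c2∈{3}] r9c2's peers cover all but 3. So r9c2=3.
Step 24. [r8c1∈{6}] nothing but 6 survives at r8c1 ⇒ r8c1=6.
Step 25. [r8c5∈{8}] only 8 remains possible at r8c5 ⇒ r8c5=8.
Step 26. [r2c2∈{2}] r2c2 is down to just 2 ⇒ r2c2=2.
Step 27. [r3c9∈{8}] r3c9 has the single candidate 8 ⇒ r3c9=8.
Step 28. [r8c2∈{4}] r8c2's peers cover all but 4. So r8c2=4.
Step 29. [r2c8∈{4}] nothing but 4 survives at r2c8 ⇒ r2c8=4.
Step 30. [r3c4∈{9}] nothing but 9 survives at r3c4 ⇒ r3c4=9.
Step 31. [r6c9∈{6}] nothing but 6 survives at r6c9. So r6c9=6.
Step 32. [r6c7∈{3}] r6c7's peers cover all but 3 ⇒ r6c7=3.
Step 33. [r9c9∈{5}] nothing but 5 survives at r9c9, so r9c9=5.
Step 34. [r4c3∈{6}] only 6 remains possible at r4c3, so r4c3=6.
Step 35. [r5c4∈{8}] r5c4 has the single candidate 8 ⇒ r5c4=8.
Step 36. [r4c2∈{9}] r4c2's peers cover all but 9. So r4c2=9.
Step 37. [r1c8∈{3}] only 3 remains possible at r1c8. So r1c8=3.
Step 38. [r5c7∈{9}] r5c7 has the single candidate 9. So r5c7=9.
Step 39. [r7c8∈{2}] r7c8 is down to just 2, so r7c8=2.
Step 40. [r4c6∈{3}] r4c6's peers cover all but 3. So r4c6=3.
Step 41. [r3c1∈{1}] r3c1 has the single candidate 1, so r3c1=1.
Step 42. [r9c5∈{2}] only 2 remains possible at r9c5, so r9c5=2.
Step 43. [r1c5∈{1}] r1c5 has the single candidate 1 ⇒ r1c5=1.

Answer: 8 6 4 2 1 7 5 3 9 / 9 2 3 5 6 8 7 4 1 / 1 7 5 9 3 4 2 6 8 / 2 9 6 1 5 3 8 7 4 / 3 5 7 8 4 6 9 1 2 / 4 8 1 7 9 2 3 5 6 / 5 1 8 4 7 9 6 2 3 / 6 4 2 3 8 5 1 9 7 / 7 3 9 6 2 1 4 8 5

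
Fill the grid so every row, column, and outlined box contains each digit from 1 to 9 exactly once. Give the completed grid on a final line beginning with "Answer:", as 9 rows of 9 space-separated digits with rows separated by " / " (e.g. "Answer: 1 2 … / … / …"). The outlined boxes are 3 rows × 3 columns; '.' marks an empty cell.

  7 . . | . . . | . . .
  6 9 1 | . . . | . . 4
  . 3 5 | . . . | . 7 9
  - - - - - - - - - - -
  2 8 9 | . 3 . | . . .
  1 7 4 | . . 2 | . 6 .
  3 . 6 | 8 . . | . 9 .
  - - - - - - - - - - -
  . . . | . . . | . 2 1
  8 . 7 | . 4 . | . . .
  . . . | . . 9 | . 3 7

Step 1. [r4c9∈{5}] r4c9 is down to just 5, so r4c9=5.
Step 2. [r8c8∈{5}] r8c8 has the single candidate 5, so r8c8=5.
Step 3. [r2c8∈{8}] r2c8's peers cover all but 8. So r2c8=8.
Step 4. [r8c9∈{6}] r8c9 has the single candidate 6, so r8c9=6.
Step 5. [r1c8∈{1}] r1c8 is down to just 1 ⇒ r1c8=1.
Step 6. [r9c3∈{2}] r9c3 is down to just 2, so r9c3=2.
Step 7. [r3c1∈{4}] r3c1 is down to just 4, so r3c1=4.
Step 8. [r9c1∈{5}] r9c1 has the single candidate 5 ⇒ r9c1=5.
Step 9. [r8c4∈{1,2,3}] row 8 places 2 nowhere but r8c4. So r8c4=2.
Step 10. [r8c6∈{1,3}] across row 8, 3 lands solely at r8c6. So r8c6=3.
Step 11. [r4c8∈{4}] r4c8 has the single candidate 4 ⇒ r4c8=4.
Step 12. [r1c4∈{3,4,5,6,9}] col 4 places 4 nowhere but r1c4. So r1c4=4.
Step 13. [r1c5∈{2,5,6,8,9}] across row 1, 9 lands solely at r1c5, so r1c5=9.
Step 14. [r5c5∈{5}] r5c5 is down to just 5. So r5c5=5.
Step 15. [r2c4∈{3,5,7}] 3 has one home in col 4: r2c4. So r2c4=3.
Step 16. [r7c4∈{5,6,7}] 5 has one home in col 4: r7c4 ⇒ r7c4=5.
Step 17. [r4c4∈{1,6,7}] 7 has one home in col 4: r4c4 ⇒ r4c4=7.
Step 18. [r6c5∈{1}] only 1 remains possible at r6c5, so r6c5=1.
Step 19. [r9c4∈{1,6}] r9c4 is the only open cell in box 8 admitting 1. So r9c4=1.
Step 20. [r3c4∈{6}] r3c4 has the single candidate 6. So r3c4=6.
Step 21. [r3c7∈{2}] r3c7's peers cover all but 2 ⇒ r3c7=2.
Step 22. [r3c5∈{8}] r3c5 has the single candidate 8. So r3c5=8.
Step 23. [r9c5∈{6}] nothing but 6 survives at r9c5 ⇒ r9c5=6.
Step 24. [r9c7∈{4,8}] across row 9, 8 lands solely at r9c7 ⇒ r9c7=8.
Step 25. [r1c7∈{3,5,6}] 6 has one home in row 1: r1c7. So r1c7=6.
Step 26. [r7c5∈{7}] r7c5 has the single candidate 7. So r7c5=7.
Step 27. [r7c7∈{4,9}] col 7 places 4 nowhere but r7c7 ⇒ r7c7=4.
Step 28. [r1c9∈{3}] r1c9 has the single candidate 3, so r1c9=3.
Step 29. [r1c6∈{5}] only 5 remains possible at r1c6. So r1c6=5.
Step 30. [r7c2∈{6}] only 6 remains possible at r7c2. So r7c2=6.
Step 31. [r6c9∈{2}] r6c9 has the single candidate 2. So r6c9=2.
Step 32. [r5c7∈{3}] only 3 remains possible at r5c7, so r5c7=3.
Step 33. [r8c7∈{9}] nothing but 9 survives at r8c7. So r8c7=9.
Step 34. [r4c6∈{6}] r4c6 has the single candidate 6, so r4c6=6.
Step 35. [r6c6∈{4}] nothing but 4 survives at r6c6, so r6c6=4.
Step 36. [r2c5∈{2}] only 2 remains possible at r2c5 ⇒ r2c5=2.
Step 37. [r9c2∈{4}] r9c2 is down to just 4 ⇒ r9c2=4.
Step 38. [r5c9∈{8}] r5c9 has the single candidate 8. So r5c9=8.
Step 39. [r2c7∈{5}] nothing but 5 survives at r2c7 ⇒ r2c7=5.
Step 40. [r4c7∈{1}] r4c7's peers cover all but 1. So r4c7=1.
Step 41. [r5c4∈{9}] r5c4 is down to just 9. So r5c4=9.
Step 42. [r7c1∈{9}] nothing but 9 survives at r7c1, so r7c1=9.
Step 43. [r8c2∈{1}] r8c2's peers cover all but 1, so r8c2=1.
Step 44. [r1c2∈{2}] r1c2 is down to just 2 ⇒ r1c2=2.
Step 45. [r6c2∈{5}] only 5 remains possible at r6c2. So r6c2=5.
Step 46. [r3c6∈{1}] r3c6 has the single candidate 1 ⇒ r3c6=1.
Step 47. [r2c6∈{7}] only 7 remains possible at r2c6 ⇒ r2c6=7.
Step 48. [r1c3∈{8}] r1c3 has the single candidate 8. So r1c3=8.
Step 49. [r6c7∈{7}] r6c7 has the single candidate 7. So r6c7=7.
Step 50. [r7c3∈{3}] nothing but 3 survives at r7c3 ⇒ r7c3=3.
Step 51. [r7c6∈{8}] r7c6 has the single candidate 8 ⇒ r7c6=8.

Answer: 7 2 8 4 9 5 6 1 3 / 6 9 1 3 2 7 5 8 4 / 4 3 5 6 8 1 2 7 9 / 2 8 9 7 3 6 1 4 5 / 1 7 4 9 5 2 3 6 8 / 3 5 6 8 1 4 7 9 2 / 9 6 3 5 7 8 4 2 1 / 8 1 7 2 4 3 9 5 6 / 5 4 2 1 6 9 8 3 7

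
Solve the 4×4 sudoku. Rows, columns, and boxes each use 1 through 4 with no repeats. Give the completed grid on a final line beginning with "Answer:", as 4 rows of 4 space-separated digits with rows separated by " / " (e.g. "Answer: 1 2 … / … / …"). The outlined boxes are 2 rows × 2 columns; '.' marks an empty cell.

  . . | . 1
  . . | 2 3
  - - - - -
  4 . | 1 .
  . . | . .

Step 1. [r3c2∈{2,3}] row 3 places 3 nowhere but r3c2, so r3c2=3.
Step 2. [r4c4∈{2,4}] col 4 places 4 nowhere but r4c4. So r4c4=4.
Step 3. [r2c2∈{1,4}] 4 has one home in row 2: r2c2, so r2c2=4.
Step 4. [r4c2∈{1,2}] col 2 places 1 nowhere but r4c2, so r4c2=1.
Step 5. [r4c1∈{2}] nothing but 2 survives at r4c1, so r4c1=2.
Step 6. [r1c1∈{3}] r1c1 is down to just 3 ⇒ r1c1=3.
Step 7. [r1c2∈{2}] r1c2's peers cover all but 2 ⇒ r1c2=2.
Step 8. [r1c3∈{4}] only 4 remains possible at r1c3. So r1c3=4.
Step 9. [r4c3∈{3}] only 3 remains possible at r4c3, so r4c3=3.
Step 10. [r3c4∈{2}] r3c4 is down to just 2 ⇒ r3c4=2.
Step 11. [r2c1∈{1}] nothing but 1 survives at r2c1. So r2c1=1.

Answer: 3 2 4 1 / 1 4 2 3 / 4 3 1 2 / 2 1 3 4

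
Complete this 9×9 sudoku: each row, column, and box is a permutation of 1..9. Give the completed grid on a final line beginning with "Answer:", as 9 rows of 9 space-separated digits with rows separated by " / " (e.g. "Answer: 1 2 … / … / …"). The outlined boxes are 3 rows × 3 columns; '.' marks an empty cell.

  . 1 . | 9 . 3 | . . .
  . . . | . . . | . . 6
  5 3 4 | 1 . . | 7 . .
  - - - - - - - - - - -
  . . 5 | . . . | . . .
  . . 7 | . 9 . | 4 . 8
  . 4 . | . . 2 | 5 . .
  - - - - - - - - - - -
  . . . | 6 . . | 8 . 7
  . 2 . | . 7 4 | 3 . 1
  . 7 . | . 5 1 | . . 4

Step 1. [r1c7∈{2}] r1c7 has the single candidate 2. So r1c7=2.
Step 2. [r2c8∈{1,3,4,5,8,9}] across row 2, 3 lands solely at r2c8. So r2c8=3.
Step 3. [r5c2∈{6}] r5c2's peers cover all but 6 ⇒ r5c2=6.
Step 4. [r8c4∈{8}] r8c4's peers cover all but 8, so r8c4=8.
Step 5. [r3c5∈{2,6,8}] r3c5 is the only open cell in row 3 admitting 2. So r3c5=2.
Step 6. [r7c8∈{2,5,9}] r7c8 is the only open cell in row 7 admitting 2. So r7c8=2.
Step 7. [r7c5∈{3}] r7c5 has the single candidate 3. So r7c5=3.
Step 8. [r3c9∈{9}] r3c9 has the single candidate 9 ⇒ r3c9=9.
Step 9. [r5c1∈{1,2,3}] in row 5, 2 fits only at r5c1 ⇒ r5c1=2.
Step 10. [r6c9∈{3}] r6c9 has the single candidate 3, so r6c9=3.
Step 11. [r4c1∈{1,3,8,9}] across box 4, 3 lands solely at r4c1. So r4c1=3.
Step 12. [r6c4∈{7}] r6c4's peers cover all but 7, so r6c4=7.
Step 13. [r1c1∈{6,7,8}] row 1 places 7 nowhere but r1c1, so r1c1=7.
Step 14. [r1c3∈{6,8}] across box 1, 6 lands solely at r1c3. So r1c3=6.
Step 15. [r8c3∈{9}] only 9 remains possible at r8c3, so r8c3=9.
Step 16. [r4c8∈{1,6,7,9}] in row 4, 7 fits only at r4c8. So r4c8=7.
Step 17. [r1c8∈{4,5,8}] across col 8, 4 lands solely at r1c8, so r1c8=4.
Step 18. [r1c5∈{8}] only 8 remains possible at r1c5. So r1c5=8.
Step 19. [r4c6∈{6,8}] in col 6, 8 fits only at r4c6 ⇒ r4c6=8.
Step 20. [r2c2∈{8,9}] col 2 places 8 nowhere but r2c2, so r2c2=8.
Step 21. [r5c6∈{5}] only 5 remains possible at r5c6 ⇒ r5c6=5.
Step 22. [r4c4∈{4}] r4c4 is down to just 4 ⇒ r4c4=4.
Step 23. [r5c8∈{1}] r5c8 is down to just 1 ⇒ r5c8=1.
Step 24. [r4c2∈{9}] r4c2's peers cover all but 9, so r4c2=9.
Step 25. [r4c7∈{6}] r4c7 is down to just 6 ⇒ r4c7=6.
Step 26. [r8c1∈{6}] nothing but 6 survives at r8c1 ⇒ r8c1=6.
Step 27. [r7c3∈{1}] r7c3 is down to just 1 ⇒ r7c3=1.
Step 28. [r9c1∈{8}] r9c1 has the single candidate 8, so r9c1=8.
Step 29. [r6c1∈{1}] r6c1's peers cover all but 1. So r6c1=1.
Step 30. [r9c7∈{9}] r9c7's peers cover all but 9 ⇒ r9c7=9.
Step 31. [r7c2∈{5}] r7c2 has the single candidate 5, so r7c2=5.
Step 32. [r6c5∈{6}] r6c5 has the single candidate 6. So r6c5=6.
Step 33. [r2c3∈{2}] only 2 remains possible at r2c3. So r2c3=2.
Step 34. [r5c4∈{3}] r5c4's peers cover all but 3 ⇒ r5c4=3.
Step 35. [r2c7∈{1}] only 1 remains possible at r2c7 ⇒ r2c7=1.
Step 36. [r4c9∈{2}] r4c9 has the single candidate 2 ⇒ r4c9=2.
Step 37. [r8c8∈{5}] r8c8's peers cover all but 5, so r8c8=5.
Step 38. [r6c3∈{8}] r6c3's peers cover all but 8. So r6c3=8.
Step 39. [r9c3∈{3}] r9c3's peers cover all but 3 ⇒ r9c3=3.
Step 40. [r7c1∈{4}] r7c1 has the single candidate 4, so r7c1=4.
Step 41. [r6c8∈{9}] only 9 remains possible at r6c8, so r6c8=9.
Step 42. [r3c6∈{6}] nothing but 6 survives at r3c6, so r3c6=6.
Step 43. [r7c6∈{9}] r7c6 has the single candidate 9, so r7c6=9.
Step 44. [r9c4∈{2}] r9c4 has the single candidate 2. So r9c4=2.
Step 45. [r2c6∈{7}] only 7 remains possible at r2c6. So r2c6=7.
Step 46. [r9c8∈{6}] r9c8 is down to just 6 ⇒ r9c8=6.
Step 47. [r2c4∈{5}] r2c4's peers cover all but 5 ⇒ r2c4=5.
Step 48. [r3c8∈{8}] nothing but 8 survives at r3c8. So r3c8=8.
Step 49. [r2c5∈{4}] only 4 remains possible at r2c5 ⇒ r2c5=4.
Step 50. [r2c1∈{9}] r2c1 is down to just 9 ⇒ r2c1=9.
Step 51. [r4c5∈{1}] nothing but 1 survives at r4c5. So r4c5=1.
Step 52. [r1c9∈{5}] r1c9 has the single candidate 5, so r1c9=5.

Answer: 7 1 6 9 8 3 2 4 5 / 9 8 2 5 4 7 1 3 6 / 5 3 4 1 2 6 7 8 9 / 3 9 5 4 1 8 6 7 2 / 2 6 7 3 9 5 4 1 8 / 1 4 8 7 6 2 5 9 3 / 4 5 1 6 3 9 8 2 7 / 6 2 9 8 7 4 3 5 1 / 8 7 3 2 5 1 9 6 4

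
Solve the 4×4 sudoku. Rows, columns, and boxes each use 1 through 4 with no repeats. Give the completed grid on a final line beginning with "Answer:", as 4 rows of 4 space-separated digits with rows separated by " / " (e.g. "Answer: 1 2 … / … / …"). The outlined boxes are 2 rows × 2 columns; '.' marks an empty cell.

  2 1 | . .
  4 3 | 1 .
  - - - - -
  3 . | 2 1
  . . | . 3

Step 1. [r4c3∈{4}] r4c3's peers cover all but 4, so r4c3=4.
Step 2. [r1c3∈{3}] nothing but 3 survives at r1c3. So r1c3=3.
Step 3. [r4c1∈{1}] r4c1 has the single candidate 1, so r4c1=1.
Step 4. [r1c4∈{4}] r1c4's peers cover all but 4. So r1c4=4.
Step 5. [r2c4∈{2}] r2c4 is down to just 2 ⇒ r2c4=2.
Step 6. [r4c2∈{2}] nothing but 2 survives at r4c2. So r4c2=2.
Step 7. [r3c2∈{4}] r3c2 is down to just 4, so r3c2=4.

Answer: 2 1 3 4 / 4 3 1 2 / 3 4 2 1 / 1 2 4 3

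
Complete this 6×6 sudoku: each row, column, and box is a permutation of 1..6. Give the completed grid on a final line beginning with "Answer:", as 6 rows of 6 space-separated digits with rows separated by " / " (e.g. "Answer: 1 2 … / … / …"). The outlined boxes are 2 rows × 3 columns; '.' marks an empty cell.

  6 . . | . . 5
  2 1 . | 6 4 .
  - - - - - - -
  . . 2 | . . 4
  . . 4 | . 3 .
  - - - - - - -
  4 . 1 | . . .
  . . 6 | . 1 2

Step 1. [r4c6∈{1,6}] r4c6 is the only open cell in col 6 admitting 1. So r4c6=1.
Step 2. [r3c4∈{5}] r3c4 is down to just 5 ⇒ r3c4=5.
Step 3. [r5c4∈{3}] nothing but 3 survives at r5c4. So r5c4=3.
Step 4. [r4c1∈{5}] nothing but 5 survives at r4c1, so r4c1=5.
Step 5. [r6c1∈{3}] r6c1 is down to just 3 ⇒ r6c1=3.
Step 6. [r5c5∈{5,6}] across col 5, 5 lands solely at r5c5, so r5c5=5.
Step 7. [r1c3∈{3}] r1c3 is down to just 3, so r1c3=3.
Step 8. [r4c2∈{6}] nothing but 6 survives at r4c2 ⇒ r4c2=6.
Step 9. [r1c4∈{1,2}] 1 has one home in row 1: r1c4, so r1c4=1.
Step 10. [r2c6∈{3}] only 3 remains possible at r2c6. So r2c6=3.
Step 11. [r1c2∈{4}] r1c2 has the single candidate 4, so r1c2=4.
Step 12. [r1c5∈{2}] nothing but 2 survives at r1c5. So r1c5=2.
Step 13. [r5c6∈{6}] only 6 remains possible at r5c6, so r5c6=6.
Step 14. [r6c2∈{5}] nothing but 5 survives at r6c2 ⇒ r6c2=5.
Step 15. [r4c4∈{2}] nothing but 2 survives at r4c4 ⇒ r4c4=2.
Step 16. [r2c3∈{5}] r2c3's peers cover all but 5, so r2c3=5.
Step 17. [r5c2∈{2}] nothing but 2 survives at r5c2 ⇒ r5c2=2.
Step 18. [r3c1∈{1}] r3c1 has the single candidate 1, so r3c1=1.
Step 19. [r3c2∈{3}] only 3 remains possible at r3c2 ⇒ r3c2=3.
Step 20. [r3c5∈{6}] r3c5's peers cover all but 6. So r3c5=6.
Step 21. [r6c4∈{4}] r6c4 has the single candidate 4 ⇒ r6c4=4.

Answer: 6 4 3 1 2 5 / 2 1 5 6 4 3 / 1 3 2 5 6 4 / 5 6 4 2 3 1 / 4 2 1 3 5 6 / 3 5 6 4 1 2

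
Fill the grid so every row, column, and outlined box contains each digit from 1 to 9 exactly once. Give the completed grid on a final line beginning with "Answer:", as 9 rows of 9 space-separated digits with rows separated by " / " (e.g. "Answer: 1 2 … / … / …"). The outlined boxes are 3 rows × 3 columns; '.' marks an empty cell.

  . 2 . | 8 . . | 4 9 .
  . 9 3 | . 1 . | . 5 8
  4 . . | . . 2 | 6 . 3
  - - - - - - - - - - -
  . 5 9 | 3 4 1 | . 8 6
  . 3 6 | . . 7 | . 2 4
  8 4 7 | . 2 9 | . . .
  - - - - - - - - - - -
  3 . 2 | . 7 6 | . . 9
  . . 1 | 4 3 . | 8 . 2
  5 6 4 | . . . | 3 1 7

Step 1. [r5c4∈{5}] r5c4's peers cover all but 5 ⇒ r5c4=5.
Step 2. [r1c1∈{1,6,7}] across row 1, 7 lands solely at r1c1, so r1c1=7.
Step 3. [r1c3∈{5}] r1c3 has the single candidate 5. So r1c3=5.
Step 4. [r3c8∈{7}] r3c8's peers cover all but 7. So r3c8=7.
Step 5. [r3c4∈{9}] r3c4 is down to just 9, so r3c4=9.
Step 6. [r6c9∈{1,5}] 5 has one home in col 9: r6c9 ⇒ r6c9=5.
Step 7. [r2c4∈{6,7}] r2c4 is the only open cell in row 2 admitting 7, so r2c4=7.
Step 8. [r9c5∈{8,9}] in row 9, 9 fits only at r9c5 ⇒ r9c5=9.
Step 9. [r5c1∈{1}] nothing but 1 survives at r5c1 ⇒ r5c1=1.
Step 10. [r3c3∈{8}] r3c3 is down to just 8. So r3c3=8.
Step 11. [r4c1∈{2}] nothing but 2 survives at r4c1. So r4c1=2.
Step 12. [r5c7∈{9}] nothing but 9 survives at r5c7, so r5c7=9.
Step 13. [r2c1∈{6}] r2c1 is down to just 6. So r2c1=6.
Step 14. [r8c8∈{6}] r8c8 has the single candidate 6, so r8c8=6.
Step 15. [r7c4∈{1}] r7c4's peers cover all but 1, so r7c4=1.
Step 16. [r5c5∈{8}] r5c5 has the single candidate 8. So r5c5=8.
Step 17. [r8c6∈{5}] only 5 remains possible at r8c6, so r8c6=5.
Step 18. [r6c8∈{3}] r6c8 is down to just 3, so r6c8=3.
Step 19. [r9c4∈{2}] r9c4 has the single candidate 2, so r9c4=2.
Step 20. [r1c9∈{1}] r1c9 is down to just 1, so r1c9=1.
Step 21. [r7c7∈{5}] r7c7's peers cover all but 5 ⇒ r7c7=5.
Step 22. [r7c2∈{8}] only 8 remains possible at r7c2, so r7c2=8.
Step 23. [r3c2∈{1}] r3c2 has the single candidate 1 ⇒ r3c2=1.
Step 24. [r1c5∈{6}] r1c5's peers cover all but 6, so r1c5=6.
Step 25. [r7c8∈{4}] nothing but 4 survives at r7c8. So r7c8=4.
Step 26. [r9c6∈{8}] r9c6 has the single candidate 8. So r9c6=8.
Step 27. [r8c2∈{7}] r8c2 is down to just 7, so r8c2=7.
Step 28. [r6c4∈{6}] nothing but 6 survives at r6c4. So r6c4=6.
Step 29. [r3c5∈{5}] only 5 remains possible at r3c5. So r3c5=5.
Step 30. [r2c7∈{2}] r2c7 is down to just 2. So r2c7=2.
Step 31. [r2c6∈{4}] r2c6 is down to just 4. So r2c6=4.
Step 32. [r1c6∈{3}] r1c6 has the single candidate 3 ⇒ r1c6=3.
Step 33. [r4c7∈{7}] nothing but 7 survives at r4c7, so r4c7=7.
Step 34. [r6c7∈{1}] r6c7's peers cover all but 1. So r6c7=1.
Step 35. [r8c1∈{9}] r8c1 is down to just 9, so r8c1=9.

Answer: 7 2 5 8 6 3 4 9 1 / 6 9 3 7 1 4 2 5 8 / 4 1 8 9 5 2 6 7 3 / 2 5 9 3 4 1 7 8 6 / 1 3 6 5 8 7 9 2 4 / 8 4 7 6 2 9 1 3 5 / 3 8 2 1 7 6 5 4 9 / 9 7 1 4 3 5 8 6 2 / 5 6 4 2 9 8 3 1 7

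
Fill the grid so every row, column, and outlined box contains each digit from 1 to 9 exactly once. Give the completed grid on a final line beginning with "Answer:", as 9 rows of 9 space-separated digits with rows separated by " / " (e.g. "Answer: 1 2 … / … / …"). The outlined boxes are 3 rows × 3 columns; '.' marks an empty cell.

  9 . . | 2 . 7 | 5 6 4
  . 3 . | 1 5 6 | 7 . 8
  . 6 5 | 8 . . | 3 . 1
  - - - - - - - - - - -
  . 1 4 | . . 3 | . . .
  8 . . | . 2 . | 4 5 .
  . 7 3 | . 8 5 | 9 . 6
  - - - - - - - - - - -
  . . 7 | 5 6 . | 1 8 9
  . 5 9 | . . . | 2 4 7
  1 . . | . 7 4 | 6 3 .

Step 1. [r6c1∈{2}] r6c1 has the single candidate 2. So r6c1=2.
Step 2. [r4c5∈{9}] r4c5 is down to just 9 ⇒ r4c5=9.
Step 3. [r3c8∈{2,9}] r3c8 is the only open cell in row 3 admitting 2, so r3c8=2.
Step 4. [r8c1∈{3,6}] across row 8, 6 lands solely at r8c1, so r8c1=6.
Step 5. [r4c4∈{6,7}] in row 4, 6 fits only at r4c4, so r4c4=6.
Step 6. [r1c2∈{8}] r1c2 is down to just 8. So r1c2=8.
Step 7. [r2c1∈{4}] r2c1 has the single candidate 4 ⇒ r2c1=4.
Step 8. [r8c5∈{1,3}] in col 5, 1 fits only at r8c5 ⇒ r8c5=1.
Step 9. [r9c2∈{2}] r9c2's peers cover all but 2 ⇒ r9c2=2.
Step 10. [r8c6∈{8}] nothing but 8 survives at r8c6, so r8c6=8.
Step 11. [r5c3∈{6}] nothing but 6 survives at r5c3, so r5c3=6.
Step 12. [r5c4∈{7}] r5c4 is down to just 7 ⇒ r5c4=7.
Step 13. [r2c8∈{9}] only 9 remains possible at r2c8. So r2c8=9.
Step 14. [r7c2∈{4}] r7c2's peers cover all but 4. So r7c2=4.
Step 15. [r4c8∈{7}] only 7 remains possible at r4c8 ⇒ r4c8=7.
Step 16. [r8c4∈{3}] r8c4 is down to just 3, so r8c4=3.
Step 17. [r5c2∈{9}] r5c2's peers cover all but 9, so r5c2=9.
Step 18. [r5c6∈{1}] nothing but 1 survives at r5c6 ⇒ r5c6=1.
Step 19. [r6c8∈{1}] r6c8 is down to just 1, so r6c8=1.
Step 20. [r4c9∈{2}] nothing but 2 survives at r4c9 ⇒ r4c9=2.
Step 21. [r7c6∈{2}] nothing but 2 survives at r7c6 ⇒ r7c6=2.
Step 22. [r1c5∈{3}] r1c5 is down to just 3, so r1c5=3.
Step 23. [r1c3∈{1}] r1c3 has the single candidate 1 ⇒ r1c3=1.
Step 24. [r5c9∈{3}] r5c9 has the single candidate 3, so r5c9=3.
Step 25. [r9c9∈{5}] r9c9 is down to just 5. So r9c9=5.
Step 26. [r4c1∈{5}] only 5 remains possible at r4c1, so r4c1=5.
Step 27. [r3c5∈{4}] r3c5 is down to just 4, so r3c5=4.
Step 28. [r2c3∈{2}] nothing but 2 survives at r2c3. So r2c3=2.
Step 29. [r6c4∈{4}] r6c4 is down to just 4, so r6c4=4.
Step 30. [r4c7∈{8}] r4c7 has the single candidate 8. So r4c7=8.
Step 31. [r3c6∈{9}] r3c6's peers cover all but 9. So r3c6=9.
Step 32. [r9c3∈{8}] r9c3's peers cover all but 8. So r9c3=8.
Step 33. [r3c1∈{7}] only 7 remains possible at r3c1. So r3c1=7.
Step 34. [r7c1∈{3}] r7c1's peers cover all but 3 ⇒ r7c1=3.
Step 35. [r9c4∈{9}] nothing but 9 survives at r9c4. So r9c4=9.

Answer: 9 8 1 2 3 7 5 6 4 / 4 3 2 1 5 6 7 9 8 / 7 6 5 8 4 9 3 2 1 / 5 1 4 6 9 3 8 7 2 / 8 9 6 7 2 1 4 5 3 / 2 7 3 4 8 5 9 1 6 / 3 4 7 5 6 2 1 8 9 / 6 5 9 3 1 8 2 4 7 / 1 2 8 9 7 4 6 3 5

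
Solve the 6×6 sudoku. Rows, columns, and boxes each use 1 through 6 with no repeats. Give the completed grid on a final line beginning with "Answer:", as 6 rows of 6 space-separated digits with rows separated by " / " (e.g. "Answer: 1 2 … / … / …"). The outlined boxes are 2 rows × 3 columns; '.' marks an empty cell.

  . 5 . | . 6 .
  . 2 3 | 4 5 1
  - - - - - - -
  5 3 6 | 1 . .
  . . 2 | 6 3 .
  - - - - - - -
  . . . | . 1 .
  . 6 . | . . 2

Step 1. [r5c2∈{4}] only 4 remains possible at r5c2 ⇒ r5c2=4.
Step 2. [r4c1∈{1,4}] 4 has one home in box 3: r4c1. So r4c1=4.
Step 3. [r5c3∈{5}] nothing but 5 survives at r5c3. So r5c3=5.
Step 4. [r5c4∈{3}] r5c4's peers cover all but 3, so r5c4=3.
Step 5. [r6c3∈{1}] only 1 remains possible at r6c3, so r6c3=1.
Step 6. [r3c5∈{2,4}] row 3 places 2 nowhere but r3c5 ⇒ r3c5=2.
Step 7. [r5c6∈{6}] r5c6 is down to just 6. So r5c6=6.
Step 8. [r2c1∈{6}] nothing but 6 survives at r2c1 ⇒ r2c1=6.
Step 9. [r1c4∈{2}] only 2 remains possible at r1c4. So r1c4=2.
Step 10. [r6c1∈{3}] r6c1 is down to just 3. So r6c1=3.
Step 11. [r1c3∈{4}] nothing but 4 survives at r1c3. So r1c3=4.
Step 12. [r1c6∈{3}] only 3 remains possible at r1c6. So r1c6=3.
Step 13. [r1c1∈{1}] nothing but 1 survives at r1c1. So r1c1=1.
Step 14. [r4c6∈{5}] r4c6's peers cover all but 5 ⇒ r4c6=5.
Step 15. [r3c6∈{4}] r3c6 is down to just 4. So r3c6=4.
Step 16. [r6c5∈{4}] r6c5 is down to just 4. So r6c5=4.
Step 17. [r6c4∈{5}] r6c4 has the single candidate 5, so r6c4=5.
Step 18. [r5c1∈{2}] r5c1's peers cover all but 2 ⇒ r5c1=2.
Step 19. [r4c2∈{1}] r4c2 is down to just 1, so r4c2=1.

Answer: 1 5 4 2 6 3 / 6 2 3 4 5 1 / 5 3 6 1 2 4 / 4 1 2 6 3 5 / 2 4 5 3 1 6 / 3 6 1 5 4 2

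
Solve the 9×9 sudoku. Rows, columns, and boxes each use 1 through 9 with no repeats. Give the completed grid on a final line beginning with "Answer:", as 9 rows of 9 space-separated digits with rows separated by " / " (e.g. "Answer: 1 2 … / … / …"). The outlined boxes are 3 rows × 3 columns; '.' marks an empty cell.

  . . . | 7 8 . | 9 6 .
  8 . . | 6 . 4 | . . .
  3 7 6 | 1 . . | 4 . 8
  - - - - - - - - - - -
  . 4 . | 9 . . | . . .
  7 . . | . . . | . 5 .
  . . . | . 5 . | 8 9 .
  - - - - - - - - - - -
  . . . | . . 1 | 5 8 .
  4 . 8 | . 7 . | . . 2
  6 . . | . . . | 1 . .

Step 1. [r8c8∈{3}] only 3 remains possible at r8c8 ⇒ r8c8=3.
Step 2. [r7c1∈{2,9}] col 1 places 9 nowhere but r7c1, so r7c1=9.
Step 3. [r4c6∈{2,3,6,7,8}] in row 4, 8 fits only at r4c6. So r4c6=8.
Step 4. [r8c2∈{1,5}] 1 has one home in row 8: r8c2, so r8c2=1.
Step 5. [r3c6∈{2,5,9}] in row 3, 5 fits only at r3c6. So r3c6=5.
Step 6. [r9c8∈{4,7}] 4 has one home in col 8: r9c8 ⇒ r9c8=4.
Step 7. [r3c8∈{2}] only 2 remains possible at r3c8. So r3c8=2.
Step 8. [r5c2∈{2,3,6,8,9}] r5c2 is the only open cell in row 5 admitting 8. So r5c2=8.
Step 9. [r6c6∈{2,3,6,7}] r6c6 is the only open cell in col 6 admitting 7 ⇒ r6c6=7.
Step 10. [r8c7∈{6}] r8c7 has the single candidate 6. So r8c7=6.
Step 11. [r5c6∈{2,3,6}] r5c6 is the only open cell in col 6 admitting 6. So r5c6=6.
Step 12. [r5c3∈{1,2,3,9}] in row 5, 9 fits only at r5c3, so r5c3=9.
Step 13. [r4c9∈{1,3,6,7}] row 4 places 6 nowhere but r4c9 ⇒ r4c9=6.
Step 14. [r9c9∈{7,9}] across col 9, 9 lands solely at r9c9. So r9c9=9.
Step 15. [r9c3∈{2,3,5,7}] r9c3 is the only open cell in row 9 admitting 7 ⇒ r9c3=7.
Step 16. [r9c2∈{2,3,5}] box 7 places 5 nowhere but r9c2. So r9c2=5.
Step 17. [r1c2∈{2}] only 2 remains possible at r1c2, so r1c2=2.
Step 18. [r2c5∈{2,3,9}] across row 2, 2 lands solely at r2c5 ⇒ r2c5=2.
Step 19. [r9c5∈{3}] r9c5's peers cover all but 3 ⇒ r9c5=3.
Step 20. [r4c5∈{1}] r4c5 is down to just 1. So r4c5=1.
Step 21. [r5c9∈{1,3,4}] in row 5, 1 fits only at r5c9, so r5c9=1.
Step 22. [r7c3∈{2,3}] across box 7, 2 lands solely at r7c3 ⇒ r7c3=2.
Step 23. [r5c5∈{4}] nothing but 4 survives at r5c5, so r5c5=4.
Step 24. [r2c8∈{1,7}] in col 8, 1 fits only at r2c8. So r2c8=1.
Step 25. [r2c3∈{5}] r2c3's peers cover all but 5. So r2c3=5.
Step 26. [r4c3∈{3}] r4c3's peers cover all but 3, so r4c3=3.
Step 27. [r6c3∈{1}] r6c3 is down to just 1. So r6c3=1.
Step 28. [r6c1∈{2}] r6c1 is down to just 2. So r6c1=2.
Step 29. [r5c4∈{2,3}] 2 has one home in box 5: r5c4 ⇒ r5c4=2.
Step 30. [r5c7∈{3}] r5c7's peers cover all but 3, so r5c7=3.
Step 31. [r2c9∈{3,7}] 3 has one home in row 2: r2c9, so r2c9=3.
Step 32. [r4c7∈{2,7}] 2 has one home in row 4: r4c7, so r4c7=2.
Step 33. [r9c4∈{8}] r9c4 has the single candidate 8. So r9c4=8.
Step 34. [r4c1∈{5}] r4c1 is down to just 5. So r4c1=5.
Step 35. [r9c6∈{2}] r9c6's peers cover all but 2 ⇒ r9c6=2.
Step 36. [r7c5∈{6}] r7c5 is down to just 6 ⇒ r7c5=6.
Step 37. [r2c7∈{7}] r2c7's peers cover all but 7. So r2c7=7.
Step 38. [r8c4∈{5}] r8c4's peers cover all but 5, so r8c4=5.
Step 39. [r6c9∈{4}] r6c9's peers cover all but 4 ⇒ r6c9=4.
Step 40. [r1c6∈{3}] r1c6's peers cover all but 3 ⇒ r1c6=3.
Step 41. [r7c9∈{7}] r7c9 is down to just 7, so r7c9=7.
Step 42. [r6c2∈{6}] only 6 remains possible at r6c2. So r6c2=6.
Step 43. [r1c3∈{4}] nothing but 4 survives at r1c3 ⇒ r1c3=4.
Step 44. [r1c1∈{1}] r1c1's peers cover all but 1 ⇒ r1c1=1.
Step 45. [r8c6∈{9}] r8c6 has the single candidate 9. So r8c6=9.
Step 46. [r6c4∈{3}] r6c4 is down to just 3, so r6c4=3.
Step 47. [r4c8∈{7}] nothing but 7 survives at r4c8, so r4c8=7.
Step 48. [r2c2∈{9}] r2c2 is down to just 9. So r2c2=9.
Step 49. [r7c2∈{3}] only 3 remains possible at r7c2. So r7c2=3.
Step 50. [r1c9∈{5}] r1c9's peers cover all but 5 ⇒ r1c9=5.
Step 51. [r3c5∈{9}] nothing but 9 survives at r3c5. So r3c5=9.
Step 52. [r7c4∈{4}] nothing but 4 survives at r7c4 ⇒ r7c4=4.

Answer: 1 2 4 7 8 3 9 6 5 / 8 9 5 6 2 4 7 1 3 / 3 7 6 1 9 5 4 2 8 / 5 4 3 9 1 8 2 7 6 / 7 8 9 2 4 6 3 5 1 / 2 6 1 3 5 7 8 9 4 / 9 3 2 4 6 1 5 8 7 / 4 1 8 5 7 9 6 3 2 / 6 5 7 8 3 2 1 4 9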